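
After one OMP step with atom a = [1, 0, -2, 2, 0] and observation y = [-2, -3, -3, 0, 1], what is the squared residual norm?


a^T a = 9.
a^T y = 4.
coeff = 4/9 = 4/9.
||r||^2 = 191/9.

191/9


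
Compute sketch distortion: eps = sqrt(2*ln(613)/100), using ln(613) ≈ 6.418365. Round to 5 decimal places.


ln(613) ≈ 6.418365.
2*ln(N)/m ≈ 2*6.418365/100 ≈ 0.1283673.
eps = sqrt(0.1283673) ≈ 0.3582838 ≈ 0.35828.

0.35828


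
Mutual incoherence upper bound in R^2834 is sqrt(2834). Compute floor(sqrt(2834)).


53^2 = 2809 <= 2834 < 2916 = 54^2, so 53 <= sqrt(2834) < 54.
floor(sqrt(2834)) = 53.

53


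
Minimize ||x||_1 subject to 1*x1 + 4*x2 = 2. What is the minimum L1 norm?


Axis intercepts:
  x1 = 2, x2 = 0: L1 = 2
  x1 = 0, x2 = 1/2: L1 = 1/2
x* = (0, 1/2)
||x*||_1 = 1/2.

1/2


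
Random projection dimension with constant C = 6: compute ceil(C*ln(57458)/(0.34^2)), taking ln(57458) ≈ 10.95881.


ln(57458) ≈ 10.95881.
eps^2 = 0.34^2 = 0.1156.
C*ln(N)/eps^2 ≈ 6*10.95881/0.1156 ≈ 568.7964.
m = ceil(568.7964) = 569.

569


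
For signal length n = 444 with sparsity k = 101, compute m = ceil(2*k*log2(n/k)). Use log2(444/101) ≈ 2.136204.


log2(n/k) = log2(444/101) ≈ 2.136204.
2*k*log2(n/k) ≈ 2*101*2.136204 = 431.513208.
m = ceil(431.513208) = 432.

432


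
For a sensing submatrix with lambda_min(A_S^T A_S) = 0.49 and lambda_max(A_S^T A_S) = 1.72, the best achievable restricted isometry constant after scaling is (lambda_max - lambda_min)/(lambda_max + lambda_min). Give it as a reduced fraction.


lambda_max - lambda_min = 1.72 - 0.49 = 1.23.
lambda_max + lambda_min = 1.72 + 0.49 = 2.21.
delta = 1.23/2.21 = 123/221.

123/221


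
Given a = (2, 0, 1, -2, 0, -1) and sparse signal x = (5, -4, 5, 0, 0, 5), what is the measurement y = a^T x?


Non-zero terms: ['2*5', '0*-4', '1*5', '-1*5']
Products: [10, 0, 5, -5]
y = sum = 10.

10


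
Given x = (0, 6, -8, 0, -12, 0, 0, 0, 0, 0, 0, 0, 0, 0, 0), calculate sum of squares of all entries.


Non-zero entries: [(1, 6), (2, -8), (4, -12)]
Squares: [36, 64, 144]
||x||_2^2 = sum = 244.

244


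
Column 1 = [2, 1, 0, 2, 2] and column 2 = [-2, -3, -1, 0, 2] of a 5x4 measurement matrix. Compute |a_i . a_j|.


Inner product: 2*-2 + 1*-3 + 0*-1 + 2*0 + 2*2
Products: [-4, -3, 0, 0, 4]
Sum = -3.
|dot| = 3.

3


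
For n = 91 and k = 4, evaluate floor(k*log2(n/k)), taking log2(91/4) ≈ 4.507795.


log2(n/k) = log2(91/4) ≈ 4.507795.
k*log2(n/k) ≈ 4*4.507795 = 18.03118.
floor(18.03118) = 18.

18


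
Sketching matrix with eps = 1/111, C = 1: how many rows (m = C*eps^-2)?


1/eps = 111.
(1/eps)^2 = 12321.
m = 1*12321 = 12321.

12321


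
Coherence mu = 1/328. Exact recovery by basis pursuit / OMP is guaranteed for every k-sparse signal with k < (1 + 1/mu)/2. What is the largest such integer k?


1/mu = 328.
1 + 1/mu = 329.
(1 + 1/mu)/2 = 164.5 is not an integer, so k_max = floor(164.5) = 164.

164


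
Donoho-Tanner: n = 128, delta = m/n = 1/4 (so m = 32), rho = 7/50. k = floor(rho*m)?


m = 1/4*128 = 32.
rho = 7/50.
rho*m = 7/50*32 = 4.48.
k = floor(4.48) = 4.

4


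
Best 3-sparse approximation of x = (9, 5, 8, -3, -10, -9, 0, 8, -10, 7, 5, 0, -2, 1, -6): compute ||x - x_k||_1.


Sorted |x_i| descending: [10, 10, 9, 9, 8, 8, 7, 6, 5, 5, 3, 2, 1, 0, 0]
Keep top 3: [10, 10, 9]
Tail entries: [9, 8, 8, 7, 6, 5, 5, 3, 2, 1, 0, 0]
L1 error = sum of tail = 54.

54


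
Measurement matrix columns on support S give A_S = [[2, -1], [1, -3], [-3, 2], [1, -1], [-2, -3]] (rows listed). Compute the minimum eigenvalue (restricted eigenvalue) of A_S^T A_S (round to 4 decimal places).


A_S^T A_S = [[19, -6], [-6, 24]].
trace = 43.
det = 420.
disc = trace^2 - 4*det = 1849 - 4*420 = 169.
sqrt(169) = 13.
lam_min = (43 - 13)/2 = 15 = 15.0000.

15.0000


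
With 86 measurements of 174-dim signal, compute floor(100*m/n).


100*m/n = 100*86/174 ≈ 49.4253.
floor = 49.

49


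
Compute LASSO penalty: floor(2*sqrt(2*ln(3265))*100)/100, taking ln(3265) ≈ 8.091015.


ln(3265) ≈ 8.091015.
2*ln(n) ≈ 16.18203.
sqrt(2*ln(n)) ≈ sqrt(16.18203) ≈ 4.022689.
lambda ≈ 2*4.022689 = 8.045378.
floor(lambda*100)/100 = 8.04.

8.04


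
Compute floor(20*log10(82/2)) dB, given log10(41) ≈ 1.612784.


||x||/||e|| = 82/2 = 41.
log10(41) ≈ 1.612784.
20*log10(||x||/||e||) ≈ 20*1.612784 = 32.25568.
floor(32.25568) = 32.

32


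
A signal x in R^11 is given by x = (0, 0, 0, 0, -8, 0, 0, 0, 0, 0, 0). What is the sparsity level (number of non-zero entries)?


Non-zero positions: [4].
Sparsity = 1.

1


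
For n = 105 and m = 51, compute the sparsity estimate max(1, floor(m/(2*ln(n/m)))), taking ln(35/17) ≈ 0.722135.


n/m = 105/51 = 35/17.
ln(n/m) ≈ 0.722135.
2*ln(n/m) ≈ 1.44427.
m/(2*ln(n/m)) ≈ 51/1.44427 ≈ 35.312.
floor = 35.
k_max = max(1, 35) = 35.

35


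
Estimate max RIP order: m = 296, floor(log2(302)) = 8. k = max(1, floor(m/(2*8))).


floor(log2(302)) = 8.
2*8 = 16.
m/(2*floor(log2(n))) = 296/16 ≈ 18.5.
floor = 18.
k = max(1, 18) = 18.

18


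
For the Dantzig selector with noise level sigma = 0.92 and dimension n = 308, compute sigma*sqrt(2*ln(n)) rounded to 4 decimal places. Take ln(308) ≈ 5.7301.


ln(308) ≈ 5.7301.
2*ln(n) ≈ 11.4602.
sqrt(2*ln(n)) ≈ sqrt(11.4602) ≈ 3.385292.
threshold ≈ 0.92*3.385292 = 3.11446864 ≈ 3.1145.

3.1145


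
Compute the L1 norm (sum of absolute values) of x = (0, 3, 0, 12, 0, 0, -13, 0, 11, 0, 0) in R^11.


Non-zero entries: [(1, 3), (3, 12), (6, -13), (8, 11)]
Absolute values: [3, 12, 13, 11]
||x||_1 = sum = 39.

39


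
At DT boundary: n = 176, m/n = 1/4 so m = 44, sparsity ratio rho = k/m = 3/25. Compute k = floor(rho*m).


m = 1/4*176 = 44.
rho = 3/25.
rho*m = 3/25*44 = 5.28.
k = floor(5.28) = 5.

5


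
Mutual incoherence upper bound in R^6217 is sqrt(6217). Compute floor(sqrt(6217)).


78^2 = 6084 <= 6217 < 6241 = 79^2, so 78 <= sqrt(6217) < 79.
floor(sqrt(6217)) = 78.

78


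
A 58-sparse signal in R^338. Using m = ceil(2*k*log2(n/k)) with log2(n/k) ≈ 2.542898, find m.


log2(n/k) = log2(338/58) ≈ 2.542898.
2*k*log2(n/k) ≈ 2*58*2.542898 = 294.976168.
m = ceil(294.976168) = 295.

295


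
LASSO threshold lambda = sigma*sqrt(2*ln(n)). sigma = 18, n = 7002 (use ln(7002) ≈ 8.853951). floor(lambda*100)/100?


ln(7002) ≈ 8.853951.
2*ln(n) ≈ 17.707902.
sqrt(2*ln(n)) ≈ sqrt(17.707902) ≈ 4.208076.
lambda ≈ 18*4.208076 = 75.745368.
floor(lambda*100)/100 = 75.74.

75.74


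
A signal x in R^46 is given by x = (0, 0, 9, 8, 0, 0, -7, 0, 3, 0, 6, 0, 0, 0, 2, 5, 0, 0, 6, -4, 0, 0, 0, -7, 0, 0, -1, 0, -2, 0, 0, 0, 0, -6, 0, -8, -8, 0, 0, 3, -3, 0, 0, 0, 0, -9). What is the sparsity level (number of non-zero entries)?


Non-zero positions: [2, 3, 6, 8, 10, 14, 15, 18, 19, 23, 26, 28, 33, 35, 36, 39, 40, 45].
Sparsity = 18.

18


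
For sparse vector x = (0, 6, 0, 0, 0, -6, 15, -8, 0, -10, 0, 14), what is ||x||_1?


Non-zero entries: [(1, 6), (5, -6), (6, 15), (7, -8), (9, -10), (11, 14)]
Absolute values: [6, 6, 15, 8, 10, 14]
||x||_1 = sum = 59.

59


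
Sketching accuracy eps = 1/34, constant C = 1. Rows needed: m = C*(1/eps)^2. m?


1/eps = 34.
(1/eps)^2 = 1156.
m = 1*1156 = 1156.

1156


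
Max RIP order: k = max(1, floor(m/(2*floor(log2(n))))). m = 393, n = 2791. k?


floor(log2(2791)) = 11.
2*11 = 22.
m/(2*floor(log2(n))) = 393/22 ≈ 17.8636.
floor = 17.
k = max(1, 17) = 17.

17


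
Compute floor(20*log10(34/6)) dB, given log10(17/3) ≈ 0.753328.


||x||/||e|| = 34/6 = 17/3.
log10(17/3) ≈ 0.753328.
20*log10(||x||/||e||) ≈ 20*0.753328 = 15.06656.
floor(15.06656) = 15.

15


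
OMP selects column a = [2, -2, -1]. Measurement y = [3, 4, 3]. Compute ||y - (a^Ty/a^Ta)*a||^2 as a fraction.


a^T a = 9.
a^T y = -5.
coeff = -5/9 = -5/9.
||r||^2 = 281/9.

281/9


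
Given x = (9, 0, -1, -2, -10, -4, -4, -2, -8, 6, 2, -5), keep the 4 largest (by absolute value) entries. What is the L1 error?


Sorted |x_i| descending: [10, 9, 8, 6, 5, 4, 4, 2, 2, 2, 1, 0]
Keep top 4: [10, 9, 8, 6]
Tail entries: [5, 4, 4, 2, 2, 2, 1, 0]
L1 error = sum of tail = 20.

20


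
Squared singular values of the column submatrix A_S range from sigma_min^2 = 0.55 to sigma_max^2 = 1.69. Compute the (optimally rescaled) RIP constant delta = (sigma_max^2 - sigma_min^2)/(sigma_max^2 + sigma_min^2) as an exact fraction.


lambda_max - lambda_min = 1.69 - 0.55 = 1.14.
lambda_max + lambda_min = 1.69 + 0.55 = 2.24.
delta = 1.14/2.24 = 114/224 = 57/112.

57/112


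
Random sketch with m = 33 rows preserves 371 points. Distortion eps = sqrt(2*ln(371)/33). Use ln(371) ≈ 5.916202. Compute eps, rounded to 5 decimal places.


ln(371) ≈ 5.916202.
2*ln(N)/m ≈ 2*5.916202/33 ≈ 0.3585577.
eps = sqrt(0.3585577) ≈ 0.5987969 ≈ 0.59880.

0.59880


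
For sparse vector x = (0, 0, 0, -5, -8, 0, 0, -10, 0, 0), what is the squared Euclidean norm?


Non-zero entries: [(3, -5), (4, -8), (7, -10)]
Squares: [25, 64, 100]
||x||_2^2 = sum = 189.

189


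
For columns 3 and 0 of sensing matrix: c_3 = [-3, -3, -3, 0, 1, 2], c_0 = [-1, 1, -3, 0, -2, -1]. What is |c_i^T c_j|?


Inner product: -3*-1 + -3*1 + -3*-3 + 0*0 + 1*-2 + 2*-1
Products: [3, -3, 9, 0, -2, -2]
Sum = 5.
|dot| = 5.

5


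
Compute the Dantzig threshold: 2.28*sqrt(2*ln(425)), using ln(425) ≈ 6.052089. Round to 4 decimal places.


ln(425) ≈ 6.052089.
2*ln(n) ≈ 12.104178.
sqrt(2*ln(n)) ≈ sqrt(12.104178) ≈ 3.479106.
threshold ≈ 2.28*3.479106 = 7.93236168 ≈ 7.9324.

7.9324


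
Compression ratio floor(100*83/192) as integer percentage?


100*m/n = 100*83/192 ≈ 43.2292.
floor = 43.

43


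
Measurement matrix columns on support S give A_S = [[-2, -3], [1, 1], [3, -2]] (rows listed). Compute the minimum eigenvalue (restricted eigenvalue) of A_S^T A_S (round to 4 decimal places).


A_S^T A_S = [[14, 1], [1, 14]].
trace = 28.
det = 195.
disc = trace^2 - 4*det = 784 - 4*195 = 4.
sqrt(4) = 2.
lam_min = (28 - 2)/2 = 13 = 13.0000.

13.0000


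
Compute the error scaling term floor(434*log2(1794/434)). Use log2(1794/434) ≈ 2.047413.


log2(n/k) = log2(1794/434) ≈ 2.047413.
k*log2(n/k) ≈ 434*2.047413 = 888.577242.
floor(888.577242) = 888.

888


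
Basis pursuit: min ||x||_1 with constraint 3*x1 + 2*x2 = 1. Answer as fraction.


Axis intercepts:
  x1 = 1/3, x2 = 0: L1 = 1/3
  x1 = 0, x2 = 1/2: L1 = 1/2
x* = (1/3, 0)
||x*||_1 = 1/3.

1/3


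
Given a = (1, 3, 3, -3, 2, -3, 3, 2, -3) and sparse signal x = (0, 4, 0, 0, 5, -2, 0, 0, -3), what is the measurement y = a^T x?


Non-zero terms: ['3*4', '2*5', '-3*-2', '-3*-3']
Products: [12, 10, 6, 9]
y = sum = 37.

37


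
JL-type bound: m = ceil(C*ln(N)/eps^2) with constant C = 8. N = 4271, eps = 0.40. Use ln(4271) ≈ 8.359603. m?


ln(4271) ≈ 8.359603.
eps^2 = 0.40^2 = 0.16.
C*ln(N)/eps^2 ≈ 8*8.359603/0.16 ≈ 417.9801.
m = ceil(417.9801) = 418.

418


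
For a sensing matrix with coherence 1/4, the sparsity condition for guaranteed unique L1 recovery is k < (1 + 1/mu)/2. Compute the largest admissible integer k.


1/mu = 4.
1 + 1/mu = 5.
(1 + 1/mu)/2 = 2.5 is not an integer, so k_max = floor(2.5) = 2.

2


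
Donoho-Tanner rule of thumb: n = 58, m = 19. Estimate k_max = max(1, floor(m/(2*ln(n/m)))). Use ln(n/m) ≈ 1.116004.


n/m = 58/19.
ln(n/m) ≈ 1.116004.
2*ln(n/m) ≈ 2.232008.
m/(2*ln(n/m)) ≈ 19/2.232008 ≈ 8.5125.
floor = 8.
k_max = max(1, 8) = 8.

8


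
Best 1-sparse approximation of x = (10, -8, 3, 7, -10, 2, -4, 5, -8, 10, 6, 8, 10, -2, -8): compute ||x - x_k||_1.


Sorted |x_i| descending: [10, 10, 10, 10, 8, 8, 8, 8, 7, 6, 5, 4, 3, 2, 2]
Keep top 1: [10]
Tail entries: [10, 10, 10, 8, 8, 8, 8, 7, 6, 5, 4, 3, 2, 2]
L1 error = sum of tail = 91.

91


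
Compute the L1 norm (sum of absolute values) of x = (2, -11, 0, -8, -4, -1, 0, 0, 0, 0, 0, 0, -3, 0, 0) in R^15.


Non-zero entries: [(0, 2), (1, -11), (3, -8), (4, -4), (5, -1), (12, -3)]
Absolute values: [2, 11, 8, 4, 1, 3]
||x||_1 = sum = 29.

29


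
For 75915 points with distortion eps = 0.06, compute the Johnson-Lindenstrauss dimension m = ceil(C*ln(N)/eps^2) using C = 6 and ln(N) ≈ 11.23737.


ln(75915) ≈ 11.23737.
eps^2 = 0.06^2 = 0.0036.
C*ln(N)/eps^2 ≈ 6*11.23737/0.0036 ≈ 18728.95.
m = ceil(18728.95) = 18729.

18729


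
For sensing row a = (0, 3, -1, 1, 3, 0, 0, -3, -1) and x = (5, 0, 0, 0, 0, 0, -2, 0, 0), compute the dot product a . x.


Non-zero terms: ['0*5', '0*-2']
Products: [0, 0]
y = sum = 0.

0


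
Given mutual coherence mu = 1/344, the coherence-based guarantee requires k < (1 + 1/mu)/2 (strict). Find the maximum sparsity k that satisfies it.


1/mu = 344.
1 + 1/mu = 345.
(1 + 1/mu)/2 = 172.5 is not an integer, so k_max = floor(172.5) = 172.

172


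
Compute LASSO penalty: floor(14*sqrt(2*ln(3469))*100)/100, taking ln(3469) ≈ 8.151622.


ln(3469) ≈ 8.151622.
2*ln(n) ≈ 16.303244.
sqrt(2*ln(n)) ≈ sqrt(16.303244) ≈ 4.037728.
lambda ≈ 14*4.037728 = 56.528192.
floor(lambda*100)/100 = 56.52.

56.52


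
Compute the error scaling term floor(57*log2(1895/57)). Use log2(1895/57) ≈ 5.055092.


log2(n/k) = log2(1895/57) ≈ 5.055092.
k*log2(n/k) ≈ 57*5.055092 = 288.140244.
floor(288.140244) = 288.

288


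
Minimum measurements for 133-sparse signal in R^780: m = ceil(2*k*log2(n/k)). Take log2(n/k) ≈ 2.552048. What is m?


log2(n/k) = log2(780/133) ≈ 2.552048.
2*k*log2(n/k) ≈ 2*133*2.552048 = 678.844768.
m = ceil(678.844768) = 679.

679


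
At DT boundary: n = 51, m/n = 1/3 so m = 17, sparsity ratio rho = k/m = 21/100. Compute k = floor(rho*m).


m = 1/3*51 = 17.
rho = 21/100.
rho*m = 21/100*17 = 3.57.
k = floor(3.57) = 3.

3


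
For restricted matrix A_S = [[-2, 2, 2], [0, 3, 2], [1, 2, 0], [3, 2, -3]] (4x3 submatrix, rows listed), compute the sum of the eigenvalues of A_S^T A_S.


Sum of eigenvalues of A_S^T A_S = trace(A_S^T A_S) = sum of squared column norms of A_S.
A_S^T A_S diagonal: [14, 21, 17].
trace = 14 + 21 + 17 = 52.

52


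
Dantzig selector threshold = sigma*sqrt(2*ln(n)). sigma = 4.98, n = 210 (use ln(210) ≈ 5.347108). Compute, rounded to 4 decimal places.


ln(210) ≈ 5.347108.
2*ln(n) ≈ 10.694216.
sqrt(2*ln(n)) ≈ sqrt(10.694216) ≈ 3.270201.
threshold ≈ 4.98*3.270201 = 16.28560098 ≈ 16.2856.

16.2856


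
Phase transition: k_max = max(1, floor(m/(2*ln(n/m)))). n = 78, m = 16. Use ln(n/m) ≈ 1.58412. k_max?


n/m = 78/16 = 39/8.
ln(n/m) ≈ 1.58412.
2*ln(n/m) ≈ 3.16824.
m/(2*ln(n/m)) ≈ 16/3.16824 ≈ 5.0501.
floor = 5.
k_max = max(1, 5) = 5.

5


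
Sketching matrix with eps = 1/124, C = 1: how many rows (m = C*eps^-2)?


1/eps = 124.
(1/eps)^2 = 15376.
m = 1*15376 = 15376.

15376


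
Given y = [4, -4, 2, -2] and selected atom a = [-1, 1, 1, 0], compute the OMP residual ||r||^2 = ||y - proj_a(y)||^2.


a^T a = 3.
a^T y = -6.
coeff = -6/3 = -2.
||r||^2 = 28.

28


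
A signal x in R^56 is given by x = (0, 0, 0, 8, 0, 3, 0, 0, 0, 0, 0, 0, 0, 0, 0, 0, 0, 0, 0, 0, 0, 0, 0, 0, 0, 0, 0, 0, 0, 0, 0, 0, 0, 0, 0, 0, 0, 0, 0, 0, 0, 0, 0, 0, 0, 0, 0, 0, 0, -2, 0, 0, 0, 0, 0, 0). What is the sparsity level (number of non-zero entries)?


Non-zero positions: [3, 5, 49].
Sparsity = 3.

3


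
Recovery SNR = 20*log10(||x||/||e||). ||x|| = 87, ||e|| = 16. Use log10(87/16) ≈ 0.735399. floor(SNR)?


||x||/||e|| = 87/16.
log10(87/16) ≈ 0.735399.
20*log10(||x||/||e||) ≈ 20*0.735399 = 14.70798.
floor(14.70798) = 14.

14


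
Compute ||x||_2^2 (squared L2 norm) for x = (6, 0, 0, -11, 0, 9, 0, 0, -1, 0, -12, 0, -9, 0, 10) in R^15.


Non-zero entries: [(0, 6), (3, -11), (5, 9), (8, -1), (10, -12), (12, -9), (14, 10)]
Squares: [36, 121, 81, 1, 144, 81, 100]
||x||_2^2 = sum = 564.

564


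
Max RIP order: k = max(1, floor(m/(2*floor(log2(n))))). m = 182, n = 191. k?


floor(log2(191)) = 7.
2*7 = 14.
m/(2*floor(log2(n))) = 182/14 ≈ 13.0.
floor = 13.
k = max(1, 13) = 13.

13


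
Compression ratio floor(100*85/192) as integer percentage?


100*m/n = 100*85/192 ≈ 44.2708.
floor = 44.

44


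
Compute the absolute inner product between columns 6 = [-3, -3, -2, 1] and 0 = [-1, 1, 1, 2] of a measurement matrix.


Inner product: -3*-1 + -3*1 + -2*1 + 1*2
Products: [3, -3, -2, 2]
Sum = 0.
|dot| = 0.

0


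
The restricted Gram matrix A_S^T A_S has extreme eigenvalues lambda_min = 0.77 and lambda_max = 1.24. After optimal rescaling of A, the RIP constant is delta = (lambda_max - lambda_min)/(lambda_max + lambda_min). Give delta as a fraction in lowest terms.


lambda_max - lambda_min = 1.24 - 0.77 = 0.47.
lambda_max + lambda_min = 1.24 + 0.77 = 2.01.
delta = 0.47/2.01 = 47/201.

47/201


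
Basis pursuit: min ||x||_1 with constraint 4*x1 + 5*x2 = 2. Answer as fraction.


Axis intercepts:
  x1 = 1/2, x2 = 0: L1 = 1/2
  x1 = 0, x2 = 2/5: L1 = 2/5
x* = (0, 2/5)
||x*||_1 = 2/5.

2/5


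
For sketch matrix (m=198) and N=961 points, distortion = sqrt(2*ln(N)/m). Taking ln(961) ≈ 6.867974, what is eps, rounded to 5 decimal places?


ln(961) ≈ 6.867974.
2*ln(N)/m ≈ 2*6.867974/198 ≈ 0.06937347.
eps = sqrt(0.06937347) ≈ 0.2633884 ≈ 0.26339.

0.26339


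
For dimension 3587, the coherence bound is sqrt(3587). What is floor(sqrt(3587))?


59^2 = 3481 <= 3587 < 3600 = 60^2, so 59 <= sqrt(3587) < 60.
floor(sqrt(3587)) = 59.

59


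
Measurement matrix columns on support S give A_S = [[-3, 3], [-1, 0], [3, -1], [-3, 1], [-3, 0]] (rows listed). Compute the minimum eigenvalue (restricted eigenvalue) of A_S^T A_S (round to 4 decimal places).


A_S^T A_S = [[37, -15], [-15, 11]].
trace = 48.
det = 182.
disc = trace^2 - 4*det = 2304 - 4*182 = 1576.
sqrt(1576) ≈ 39.698866.
lam_min = (48 - sqrt(1576))/2 ≈ (48 - 39.698866)/2 = 4.150567 ≈ 4.1506.

4.1506


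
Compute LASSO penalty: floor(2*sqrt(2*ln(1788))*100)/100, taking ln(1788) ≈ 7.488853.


ln(1788) ≈ 7.488853.
2*ln(n) ≈ 14.977706.
sqrt(2*ln(n)) ≈ sqrt(14.977706) ≈ 3.870104.
lambda ≈ 2*3.870104 = 7.740208.
floor(lambda*100)/100 = 7.74.

7.74


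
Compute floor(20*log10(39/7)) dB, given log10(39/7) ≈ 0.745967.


||x||/||e|| = 39/7.
log10(39/7) ≈ 0.745967.
20*log10(||x||/||e||) ≈ 20*0.745967 = 14.91934.
floor(14.91934) = 14.

14


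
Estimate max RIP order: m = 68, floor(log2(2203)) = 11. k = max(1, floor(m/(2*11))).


floor(log2(2203)) = 11.
2*11 = 22.
m/(2*floor(log2(n))) = 68/22 ≈ 3.0909.
floor = 3.
k = max(1, 3) = 3.

3


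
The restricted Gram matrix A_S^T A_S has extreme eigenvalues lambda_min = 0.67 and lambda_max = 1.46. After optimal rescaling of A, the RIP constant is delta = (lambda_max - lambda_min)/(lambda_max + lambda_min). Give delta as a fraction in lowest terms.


lambda_max - lambda_min = 1.46 - 0.67 = 0.79.
lambda_max + lambda_min = 1.46 + 0.67 = 2.13.
delta = 0.79/2.13 = 79/213.

79/213


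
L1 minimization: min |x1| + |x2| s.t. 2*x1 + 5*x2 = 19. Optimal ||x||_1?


Axis intercepts:
  x1 = 19/2, x2 = 0: L1 = 19/2
  x1 = 0, x2 = 19/5: L1 = 19/5
x* = (0, 19/5)
||x*||_1 = 19/5.

19/5


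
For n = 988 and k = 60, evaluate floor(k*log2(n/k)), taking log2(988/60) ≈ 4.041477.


log2(n/k) = log2(988/60) ≈ 4.041477.
k*log2(n/k) ≈ 60*4.041477 = 242.48862.
floor(242.48862) = 242.

242


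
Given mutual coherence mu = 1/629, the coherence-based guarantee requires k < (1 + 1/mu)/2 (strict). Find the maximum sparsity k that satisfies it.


1/mu = 629.
1 + 1/mu = 630.
(1 + 1/mu)/2 = 315 is an integer and the inequality is strict, so k_max = 315 - 1 = 314.

314


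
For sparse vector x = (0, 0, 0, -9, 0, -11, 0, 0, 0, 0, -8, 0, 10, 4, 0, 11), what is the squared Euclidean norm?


Non-zero entries: [(3, -9), (5, -11), (10, -8), (12, 10), (13, 4), (15, 11)]
Squares: [81, 121, 64, 100, 16, 121]
||x||_2^2 = sum = 503.

503


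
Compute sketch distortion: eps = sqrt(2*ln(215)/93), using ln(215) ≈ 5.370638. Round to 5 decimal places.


ln(215) ≈ 5.370638.
2*ln(N)/m ≈ 2*5.370638/93 ≈ 0.11549759.
eps = sqrt(0.11549759) ≈ 0.3398494 ≈ 0.33985.

0.33985


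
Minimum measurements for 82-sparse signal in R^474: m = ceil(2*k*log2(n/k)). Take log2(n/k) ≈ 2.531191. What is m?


log2(n/k) = log2(474/82) ≈ 2.531191.
2*k*log2(n/k) ≈ 2*82*2.531191 = 415.115324.
m = ceil(415.115324) = 416.

416


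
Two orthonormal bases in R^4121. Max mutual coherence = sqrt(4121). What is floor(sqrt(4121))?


64^2 = 4096 <= 4121 < 4225 = 65^2, so 64 <= sqrt(4121) < 65.
floor(sqrt(4121)) = 64.

64


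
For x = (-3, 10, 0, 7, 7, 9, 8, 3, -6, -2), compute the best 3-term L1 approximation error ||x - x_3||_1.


Sorted |x_i| descending: [10, 9, 8, 7, 7, 6, 3, 3, 2, 0]
Keep top 3: [10, 9, 8]
Tail entries: [7, 7, 6, 3, 3, 2, 0]
L1 error = sum of tail = 28.

28


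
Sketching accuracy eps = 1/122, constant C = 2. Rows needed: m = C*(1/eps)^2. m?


1/eps = 122.
(1/eps)^2 = 14884.
m = 2*14884 = 29768.

29768


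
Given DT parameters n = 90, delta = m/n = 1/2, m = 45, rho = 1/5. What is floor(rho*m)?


m = 1/2*90 = 45.
rho = 1/5.
rho*m = 1/5*45 = 9.
k = floor(9) = 9.

9


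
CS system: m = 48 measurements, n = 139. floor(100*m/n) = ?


100*m/n = 100*48/139 ≈ 34.5324.
floor = 34.

34


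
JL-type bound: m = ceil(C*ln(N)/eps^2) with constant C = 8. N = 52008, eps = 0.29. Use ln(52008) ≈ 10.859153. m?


ln(52008) ≈ 10.859153.
eps^2 = 0.29^2 = 0.0841.
C*ln(N)/eps^2 ≈ 8*10.859153/0.0841 ≈ 1032.9753.
m = ceil(1032.9753) = 1033.

1033


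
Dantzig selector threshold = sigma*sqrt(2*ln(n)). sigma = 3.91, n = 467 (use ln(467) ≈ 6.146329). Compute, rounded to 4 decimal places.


ln(467) ≈ 6.146329.
2*ln(n) ≈ 12.292658.
sqrt(2*ln(n)) ≈ sqrt(12.292658) ≈ 3.506089.
threshold ≈ 3.91*3.506089 = 13.70880799 ≈ 13.7088.

13.7088


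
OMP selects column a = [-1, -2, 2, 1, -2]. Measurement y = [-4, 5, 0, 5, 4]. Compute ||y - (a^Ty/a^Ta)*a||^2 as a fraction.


a^T a = 14.
a^T y = -9.
coeff = -9/14 = -9/14.
||r||^2 = 1067/14.

1067/14


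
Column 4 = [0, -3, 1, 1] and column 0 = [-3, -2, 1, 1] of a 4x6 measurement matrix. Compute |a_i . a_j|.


Inner product: 0*-3 + -3*-2 + 1*1 + 1*1
Products: [0, 6, 1, 1]
Sum = 8.
|dot| = 8.

8


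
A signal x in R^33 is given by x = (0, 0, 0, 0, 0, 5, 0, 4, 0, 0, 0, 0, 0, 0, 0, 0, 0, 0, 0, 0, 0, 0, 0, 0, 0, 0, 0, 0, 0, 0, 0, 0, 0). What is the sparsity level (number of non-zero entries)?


Non-zero positions: [5, 7].
Sparsity = 2.

2


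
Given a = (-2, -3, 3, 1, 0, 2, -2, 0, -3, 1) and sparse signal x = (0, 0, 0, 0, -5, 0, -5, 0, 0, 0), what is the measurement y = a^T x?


Non-zero terms: ['0*-5', '-2*-5']
Products: [0, 10]
y = sum = 10.

10


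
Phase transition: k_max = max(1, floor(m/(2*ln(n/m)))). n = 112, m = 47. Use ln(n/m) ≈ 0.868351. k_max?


n/m = 112/47.
ln(n/m) ≈ 0.868351.
2*ln(n/m) ≈ 1.736702.
m/(2*ln(n/m)) ≈ 47/1.736702 ≈ 27.0628.
floor = 27.
k_max = max(1, 27) = 27.

27


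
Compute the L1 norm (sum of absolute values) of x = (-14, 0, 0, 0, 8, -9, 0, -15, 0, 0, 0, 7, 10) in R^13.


Non-zero entries: [(0, -14), (4, 8), (5, -9), (7, -15), (11, 7), (12, 10)]
Absolute values: [14, 8, 9, 15, 7, 10]
||x||_1 = sum = 63.

63


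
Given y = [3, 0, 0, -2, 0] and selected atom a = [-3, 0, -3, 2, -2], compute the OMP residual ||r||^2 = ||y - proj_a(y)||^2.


a^T a = 26.
a^T y = -13.
coeff = -13/26 = -1/2.
||r||^2 = 13/2.

13/2


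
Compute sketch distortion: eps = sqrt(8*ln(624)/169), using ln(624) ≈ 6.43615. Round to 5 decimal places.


ln(624) ≈ 6.43615.
8*ln(N)/m ≈ 8*6.43615/169 ≈ 0.30466982.
eps = sqrt(0.30466982) ≈ 0.551969 ≈ 0.55197.

0.55197


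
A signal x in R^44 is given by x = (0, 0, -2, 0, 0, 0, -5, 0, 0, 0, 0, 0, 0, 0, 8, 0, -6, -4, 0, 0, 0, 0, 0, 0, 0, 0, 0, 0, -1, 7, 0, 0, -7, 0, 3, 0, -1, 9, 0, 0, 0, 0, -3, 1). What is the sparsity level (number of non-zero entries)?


Non-zero positions: [2, 6, 14, 16, 17, 28, 29, 32, 34, 36, 37, 42, 43].
Sparsity = 13.

13


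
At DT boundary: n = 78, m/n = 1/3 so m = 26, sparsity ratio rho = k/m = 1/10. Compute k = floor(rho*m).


m = 1/3*78 = 26.
rho = 1/10.
rho*m = 1/10*26 = 2.6.
k = floor(2.6) = 2.

2


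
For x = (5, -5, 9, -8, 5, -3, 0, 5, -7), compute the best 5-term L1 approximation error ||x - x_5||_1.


Sorted |x_i| descending: [9, 8, 7, 5, 5, 5, 5, 3, 0]
Keep top 5: [9, 8, 7, 5, 5]
Tail entries: [5, 5, 3, 0]
L1 error = sum of tail = 13.

13


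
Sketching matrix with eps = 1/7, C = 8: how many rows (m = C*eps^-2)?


1/eps = 7.
(1/eps)^2 = 49.
m = 8*49 = 392.

392


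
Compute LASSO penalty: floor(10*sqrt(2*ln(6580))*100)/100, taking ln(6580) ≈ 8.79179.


ln(6580) ≈ 8.79179.
2*ln(n) ≈ 17.58358.
sqrt(2*ln(n)) ≈ sqrt(17.58358) ≈ 4.193278.
lambda ≈ 10*4.193278 = 41.93278.
floor(lambda*100)/100 = 41.93.

41.93


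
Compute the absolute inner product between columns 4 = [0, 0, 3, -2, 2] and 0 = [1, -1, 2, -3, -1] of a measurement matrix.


Inner product: 0*1 + 0*-1 + 3*2 + -2*-3 + 2*-1
Products: [0, 0, 6, 6, -2]
Sum = 10.
|dot| = 10.

10


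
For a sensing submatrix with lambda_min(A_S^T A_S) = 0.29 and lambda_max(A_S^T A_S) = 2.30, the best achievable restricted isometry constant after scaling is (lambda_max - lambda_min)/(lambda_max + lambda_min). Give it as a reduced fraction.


lambda_max - lambda_min = 2.30 - 0.29 = 2.01.
lambda_max + lambda_min = 2.30 + 0.29 = 2.59.
delta = 2.01/2.59 = 201/259.

201/259


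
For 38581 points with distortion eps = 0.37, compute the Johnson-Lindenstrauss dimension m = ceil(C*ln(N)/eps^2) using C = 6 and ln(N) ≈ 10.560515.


ln(38581) ≈ 10.560515.
eps^2 = 0.37^2 = 0.1369.
C*ln(N)/eps^2 ≈ 6*10.560515/0.1369 ≈ 462.8421.
m = ceil(462.8421) = 463.

463


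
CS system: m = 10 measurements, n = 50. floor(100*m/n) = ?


100*m/n = 100*10/50 ≈ 20.0.
floor = 20.

20


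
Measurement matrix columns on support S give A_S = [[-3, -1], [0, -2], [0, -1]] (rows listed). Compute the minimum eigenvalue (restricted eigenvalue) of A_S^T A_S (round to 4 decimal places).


A_S^T A_S = [[9, 3], [3, 6]].
trace = 15.
det = 45.
disc = trace^2 - 4*det = 225 - 4*45 = 45.
sqrt(45) ≈ 6.708204.
lam_min = (15 - sqrt(45))/2 ≈ (15 - 6.708204)/2 = 4.145898 ≈ 4.1459.

4.1459


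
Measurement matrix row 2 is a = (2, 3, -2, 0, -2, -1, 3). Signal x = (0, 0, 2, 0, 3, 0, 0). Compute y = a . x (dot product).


Non-zero terms: ['-2*2', '-2*3']
Products: [-4, -6]
y = sum = -10.

-10


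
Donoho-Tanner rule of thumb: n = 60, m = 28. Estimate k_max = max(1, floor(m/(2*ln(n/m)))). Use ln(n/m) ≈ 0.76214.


n/m = 60/28 = 15/7.
ln(n/m) ≈ 0.76214.
2*ln(n/m) ≈ 1.52428.
m/(2*ln(n/m)) ≈ 28/1.52428 ≈ 18.3693.
floor = 18.
k_max = max(1, 18) = 18.

18


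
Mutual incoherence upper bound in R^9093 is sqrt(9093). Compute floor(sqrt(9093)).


95^2 = 9025 <= 9093 < 9216 = 96^2, so 95 <= sqrt(9093) < 96.
floor(sqrt(9093)) = 95.

95


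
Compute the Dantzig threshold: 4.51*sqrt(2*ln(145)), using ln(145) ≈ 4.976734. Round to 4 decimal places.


ln(145) ≈ 4.976734.
2*ln(n) ≈ 9.953468.
sqrt(2*ln(n)) ≈ sqrt(9.953468) ≈ 3.154912.
threshold ≈ 4.51*3.154912 = 14.22865312 ≈ 14.2287.

14.2287


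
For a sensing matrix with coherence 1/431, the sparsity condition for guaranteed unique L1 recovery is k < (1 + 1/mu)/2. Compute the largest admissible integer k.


1/mu = 431.
1 + 1/mu = 432.
(1 + 1/mu)/2 = 216 is an integer and the inequality is strict, so k_max = 216 - 1 = 215.

215


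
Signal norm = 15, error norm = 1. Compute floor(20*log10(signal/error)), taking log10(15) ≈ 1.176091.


||x||/||e|| = 15/1 = 15.
log10(15) ≈ 1.176091.
20*log10(||x||/||e||) ≈ 20*1.176091 = 23.52182.
floor(23.52182) = 23.

23


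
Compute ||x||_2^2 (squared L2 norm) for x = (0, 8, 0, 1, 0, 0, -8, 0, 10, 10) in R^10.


Non-zero entries: [(1, 8), (3, 1), (6, -8), (8, 10), (9, 10)]
Squares: [64, 1, 64, 100, 100]
||x||_2^2 = sum = 329.

329


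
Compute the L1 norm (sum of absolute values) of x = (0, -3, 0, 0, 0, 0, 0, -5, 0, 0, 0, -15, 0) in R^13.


Non-zero entries: [(1, -3), (7, -5), (11, -15)]
Absolute values: [3, 5, 15]
||x||_1 = sum = 23.

23


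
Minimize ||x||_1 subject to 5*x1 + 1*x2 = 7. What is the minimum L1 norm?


Axis intercepts:
  x1 = 7/5, x2 = 0: L1 = 7/5
  x1 = 0, x2 = 7: L1 = 7
x* = (7/5, 0)
||x*||_1 = 7/5.

7/5


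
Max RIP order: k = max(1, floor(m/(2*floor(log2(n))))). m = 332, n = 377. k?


floor(log2(377)) = 8.
2*8 = 16.
m/(2*floor(log2(n))) = 332/16 ≈ 20.75.
floor = 20.
k = max(1, 20) = 20.

20


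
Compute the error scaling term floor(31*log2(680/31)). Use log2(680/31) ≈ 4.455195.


log2(n/k) = log2(680/31) ≈ 4.455195.
k*log2(n/k) ≈ 31*4.455195 = 138.111045.
floor(138.111045) = 138.

138


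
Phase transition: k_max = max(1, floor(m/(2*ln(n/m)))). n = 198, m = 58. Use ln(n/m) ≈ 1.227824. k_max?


n/m = 198/58 = 99/29.
ln(n/m) ≈ 1.227824.
2*ln(n/m) ≈ 2.455648.
m/(2*ln(n/m)) ≈ 58/2.455648 ≈ 23.619.
floor = 23.
k_max = max(1, 23) = 23.

23


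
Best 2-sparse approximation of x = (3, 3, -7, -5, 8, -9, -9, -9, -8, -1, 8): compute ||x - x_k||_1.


Sorted |x_i| descending: [9, 9, 9, 8, 8, 8, 7, 5, 3, 3, 1]
Keep top 2: [9, 9]
Tail entries: [9, 8, 8, 8, 7, 5, 3, 3, 1]
L1 error = sum of tail = 52.

52


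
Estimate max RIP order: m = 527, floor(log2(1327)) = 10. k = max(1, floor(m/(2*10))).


floor(log2(1327)) = 10.
2*10 = 20.
m/(2*floor(log2(n))) = 527/20 ≈ 26.35.
floor = 26.
k = max(1, 26) = 26.

26


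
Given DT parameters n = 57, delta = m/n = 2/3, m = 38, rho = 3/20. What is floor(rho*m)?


m = 2/3*57 = 38.
rho = 3/20.
rho*m = 3/20*38 = 5.7.
k = floor(5.7) = 5.

5


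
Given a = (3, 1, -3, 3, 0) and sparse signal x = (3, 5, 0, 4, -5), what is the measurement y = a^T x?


Non-zero terms: ['3*3', '1*5', '3*4', '0*-5']
Products: [9, 5, 12, 0]
y = sum = 26.

26


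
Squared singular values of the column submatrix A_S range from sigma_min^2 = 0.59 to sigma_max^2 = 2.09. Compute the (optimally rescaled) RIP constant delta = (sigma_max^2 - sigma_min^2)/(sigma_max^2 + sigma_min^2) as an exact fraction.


lambda_max - lambda_min = 2.09 - 0.59 = 1.50.
lambda_max + lambda_min = 2.09 + 0.59 = 2.68.
delta = 1.50/2.68 = 150/268 = 75/134.

75/134


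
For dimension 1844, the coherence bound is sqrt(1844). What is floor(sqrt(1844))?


42^2 = 1764 <= 1844 < 1849 = 43^2, so 42 <= sqrt(1844) < 43.
floor(sqrt(1844)) = 42.

42


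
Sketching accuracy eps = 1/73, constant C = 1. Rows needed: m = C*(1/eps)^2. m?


1/eps = 73.
(1/eps)^2 = 5329.
m = 1*5329 = 5329.

5329


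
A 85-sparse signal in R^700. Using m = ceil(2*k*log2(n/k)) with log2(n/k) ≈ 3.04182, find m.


log2(n/k) = log2(700/85) ≈ 3.04182.
2*k*log2(n/k) ≈ 2*85*3.04182 = 517.1094.
m = ceil(517.1094) = 518.

518


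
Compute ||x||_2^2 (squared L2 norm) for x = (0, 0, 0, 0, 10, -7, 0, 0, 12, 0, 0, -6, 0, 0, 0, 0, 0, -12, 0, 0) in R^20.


Non-zero entries: [(4, 10), (5, -7), (8, 12), (11, -6), (17, -12)]
Squares: [100, 49, 144, 36, 144]
||x||_2^2 = sum = 473.

473


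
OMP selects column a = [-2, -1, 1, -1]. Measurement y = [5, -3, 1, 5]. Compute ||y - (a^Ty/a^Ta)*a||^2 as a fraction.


a^T a = 7.
a^T y = -11.
coeff = -11/7 = -11/7.
||r||^2 = 299/7.

299/7


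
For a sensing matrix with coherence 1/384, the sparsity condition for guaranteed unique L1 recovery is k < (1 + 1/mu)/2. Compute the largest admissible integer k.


1/mu = 384.
1 + 1/mu = 385.
(1 + 1/mu)/2 = 192.5 is not an integer, so k_max = floor(192.5) = 192.

192


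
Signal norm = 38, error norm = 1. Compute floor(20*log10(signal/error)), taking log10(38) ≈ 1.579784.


||x||/||e|| = 38/1 = 38.
log10(38) ≈ 1.579784.
20*log10(||x||/||e||) ≈ 20*1.579784 = 31.59568.
floor(31.59568) = 31.

31


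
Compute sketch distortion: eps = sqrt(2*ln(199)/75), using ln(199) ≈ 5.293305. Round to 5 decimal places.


ln(199) ≈ 5.293305.
2*ln(N)/m ≈ 2*5.293305/75 ≈ 0.1411548.
eps = sqrt(0.1411548) ≈ 0.3757057 ≈ 0.37571.

0.37571


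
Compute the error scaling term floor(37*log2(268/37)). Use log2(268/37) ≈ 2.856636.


log2(n/k) = log2(268/37) ≈ 2.856636.
k*log2(n/k) ≈ 37*2.856636 = 105.695532.
floor(105.695532) = 105.

105


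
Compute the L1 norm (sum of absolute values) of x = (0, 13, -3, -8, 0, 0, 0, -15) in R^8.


Non-zero entries: [(1, 13), (2, -3), (3, -8), (7, -15)]
Absolute values: [13, 3, 8, 15]
||x||_1 = sum = 39.

39


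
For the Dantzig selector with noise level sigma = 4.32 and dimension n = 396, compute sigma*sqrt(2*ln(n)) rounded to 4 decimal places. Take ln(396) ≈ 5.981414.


ln(396) ≈ 5.981414.
2*ln(n) ≈ 11.962828.
sqrt(2*ln(n)) ≈ sqrt(11.962828) ≈ 3.458732.
threshold ≈ 4.32*3.458732 = 14.94172224 ≈ 14.9417.

14.9417


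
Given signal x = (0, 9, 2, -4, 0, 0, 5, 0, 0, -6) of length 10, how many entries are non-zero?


Non-zero positions: [1, 2, 3, 6, 9].
Sparsity = 5.

5


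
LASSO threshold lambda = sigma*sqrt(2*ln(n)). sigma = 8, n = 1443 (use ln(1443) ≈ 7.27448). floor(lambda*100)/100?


ln(1443) ≈ 7.27448.
2*ln(n) ≈ 14.54896.
sqrt(2*ln(n)) ≈ sqrt(14.54896) ≈ 3.81431.
lambda ≈ 8*3.81431 = 30.51448.
floor(lambda*100)/100 = 30.51.

30.51


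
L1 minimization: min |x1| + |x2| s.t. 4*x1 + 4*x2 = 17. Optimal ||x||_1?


Axis intercepts:
  x1 = 17/4, x2 = 0: L1 = 17/4
  x1 = 0, x2 = 17/4: L1 = 17/4
x* = (17/4, 0)
||x*||_1 = 17/4.

17/4


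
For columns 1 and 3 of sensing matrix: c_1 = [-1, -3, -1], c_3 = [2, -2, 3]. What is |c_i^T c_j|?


Inner product: -1*2 + -3*-2 + -1*3
Products: [-2, 6, -3]
Sum = 1.
|dot| = 1.

1


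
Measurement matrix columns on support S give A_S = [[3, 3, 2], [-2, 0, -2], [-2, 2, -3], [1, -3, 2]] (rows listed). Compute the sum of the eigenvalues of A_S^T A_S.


Sum of eigenvalues of A_S^T A_S = trace(A_S^T A_S) = sum of squared column norms of A_S.
A_S^T A_S diagonal: [18, 22, 21].
trace = 18 + 22 + 21 = 61.

61


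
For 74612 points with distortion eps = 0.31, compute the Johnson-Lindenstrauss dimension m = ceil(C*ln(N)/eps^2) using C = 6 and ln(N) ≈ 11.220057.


ln(74612) ≈ 11.220057.
eps^2 = 0.31^2 = 0.0961.
C*ln(N)/eps^2 ≈ 6*11.220057/0.0961 ≈ 700.5239.
m = ceil(700.5239) = 701.

701


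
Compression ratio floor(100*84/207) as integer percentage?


100*m/n = 100*84/207 ≈ 40.5797.
floor = 40.

40


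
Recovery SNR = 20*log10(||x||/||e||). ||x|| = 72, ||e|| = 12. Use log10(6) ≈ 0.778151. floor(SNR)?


||x||/||e|| = 72/12 = 6.
log10(6) ≈ 0.778151.
20*log10(||x||/||e||) ≈ 20*0.778151 = 15.56302.
floor(15.56302) = 15.

15


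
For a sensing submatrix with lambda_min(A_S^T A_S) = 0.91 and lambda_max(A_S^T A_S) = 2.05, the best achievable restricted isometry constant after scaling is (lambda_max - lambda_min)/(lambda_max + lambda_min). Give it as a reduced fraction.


lambda_max - lambda_min = 2.05 - 0.91 = 1.14.
lambda_max + lambda_min = 2.05 + 0.91 = 2.96.
delta = 1.14/2.96 = 114/296 = 57/148.

57/148


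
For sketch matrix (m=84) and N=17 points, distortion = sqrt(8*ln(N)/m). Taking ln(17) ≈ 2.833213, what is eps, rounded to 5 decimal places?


ln(17) ≈ 2.833213.
8*ln(N)/m ≈ 8*2.833213/84 ≈ 0.26982981.
eps = sqrt(0.26982981) ≈ 0.5194515 ≈ 0.51945.

0.51945


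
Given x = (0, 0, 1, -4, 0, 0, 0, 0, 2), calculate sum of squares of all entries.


Non-zero entries: [(2, 1), (3, -4), (8, 2)]
Squares: [1, 16, 4]
||x||_2^2 = sum = 21.

21


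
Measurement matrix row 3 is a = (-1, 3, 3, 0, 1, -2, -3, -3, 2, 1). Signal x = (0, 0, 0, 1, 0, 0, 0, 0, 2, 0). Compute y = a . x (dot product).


Non-zero terms: ['0*1', '2*2']
Products: [0, 4]
y = sum = 4.

4


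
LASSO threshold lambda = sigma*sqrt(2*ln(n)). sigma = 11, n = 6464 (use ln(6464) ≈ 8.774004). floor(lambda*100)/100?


ln(6464) ≈ 8.774004.
2*ln(n) ≈ 17.548008.
sqrt(2*ln(n)) ≈ sqrt(17.548008) ≈ 4.189034.
lambda ≈ 11*4.189034 = 46.079374.
floor(lambda*100)/100 = 46.07.

46.07


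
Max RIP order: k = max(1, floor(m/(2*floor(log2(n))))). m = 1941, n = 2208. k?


floor(log2(2208)) = 11.
2*11 = 22.
m/(2*floor(log2(n))) = 1941/22 ≈ 88.2273.
floor = 88.
k = max(1, 88) = 88.

88


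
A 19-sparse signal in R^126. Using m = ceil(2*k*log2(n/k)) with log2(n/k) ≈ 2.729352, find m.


log2(n/k) = log2(126/19) ≈ 2.729352.
2*k*log2(n/k) ≈ 2*19*2.729352 = 103.715376.
m = ceil(103.715376) = 104.

104


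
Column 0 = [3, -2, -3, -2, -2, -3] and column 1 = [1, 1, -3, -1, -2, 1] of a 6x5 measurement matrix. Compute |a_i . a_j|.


Inner product: 3*1 + -2*1 + -3*-3 + -2*-1 + -2*-2 + -3*1
Products: [3, -2, 9, 2, 4, -3]
Sum = 13.
|dot| = 13.

13


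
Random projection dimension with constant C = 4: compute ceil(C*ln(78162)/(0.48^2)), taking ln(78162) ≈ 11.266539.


ln(78162) ≈ 11.266539.
eps^2 = 0.48^2 = 0.2304.
C*ln(N)/eps^2 ≈ 4*11.266539/0.2304 ≈ 195.5996.
m = ceil(195.5996) = 196.

196


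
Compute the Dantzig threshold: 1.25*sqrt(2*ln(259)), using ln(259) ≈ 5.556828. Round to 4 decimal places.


ln(259) ≈ 5.556828.
2*ln(n) ≈ 11.113656.
sqrt(2*ln(n)) ≈ sqrt(11.113656) ≈ 3.333715.
threshold ≈ 1.25*3.333715 = 4.16714375 ≈ 4.1671.

4.1671


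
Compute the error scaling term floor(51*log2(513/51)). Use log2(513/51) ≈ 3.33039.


log2(n/k) = log2(513/51) ≈ 3.33039.
k*log2(n/k) ≈ 51*3.33039 = 169.84989.
floor(169.84989) = 169.

169


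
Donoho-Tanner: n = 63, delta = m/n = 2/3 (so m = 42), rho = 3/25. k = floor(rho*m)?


m = 2/3*63 = 42.
rho = 3/25.
rho*m = 3/25*42 = 5.04.
k = floor(5.04) = 5.

5


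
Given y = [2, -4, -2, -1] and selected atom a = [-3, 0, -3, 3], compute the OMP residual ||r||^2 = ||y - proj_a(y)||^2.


a^T a = 27.
a^T y = -3.
coeff = -3/27 = -1/9.
||r||^2 = 74/3.

74/3


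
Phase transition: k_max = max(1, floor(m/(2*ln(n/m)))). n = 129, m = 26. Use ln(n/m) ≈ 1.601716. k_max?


n/m = 129/26.
ln(n/m) ≈ 1.601716.
2*ln(n/m) ≈ 3.203432.
m/(2*ln(n/m)) ≈ 26/3.203432 ≈ 8.1163.
floor = 8.
k_max = max(1, 8) = 8.

8


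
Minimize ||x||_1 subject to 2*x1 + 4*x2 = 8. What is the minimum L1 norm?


Axis intercepts:
  x1 = 4, x2 = 0: L1 = 4
  x1 = 0, x2 = 2: L1 = 2
x* = (0, 2)
||x*||_1 = 2.

2


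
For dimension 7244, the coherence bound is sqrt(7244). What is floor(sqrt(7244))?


85^2 = 7225 <= 7244 < 7396 = 86^2, so 85 <= sqrt(7244) < 86.
floor(sqrt(7244)) = 85.

85


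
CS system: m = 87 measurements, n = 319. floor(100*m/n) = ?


100*m/n = 100*87/319 ≈ 27.2727.
floor = 27.

27


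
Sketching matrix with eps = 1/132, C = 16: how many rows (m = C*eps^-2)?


1/eps = 132.
(1/eps)^2 = 17424.
m = 16*17424 = 278784.

278784


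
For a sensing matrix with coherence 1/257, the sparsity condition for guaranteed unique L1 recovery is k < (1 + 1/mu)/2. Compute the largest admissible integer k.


1/mu = 257.
1 + 1/mu = 258.
(1 + 1/mu)/2 = 129 is an integer and the inequality is strict, so k_max = 129 - 1 = 128.

128


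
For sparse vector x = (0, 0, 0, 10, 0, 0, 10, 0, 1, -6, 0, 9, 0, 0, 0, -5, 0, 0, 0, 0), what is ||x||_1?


Non-zero entries: [(3, 10), (6, 10), (8, 1), (9, -6), (11, 9), (15, -5)]
Absolute values: [10, 10, 1, 6, 9, 5]
||x||_1 = sum = 41.

41


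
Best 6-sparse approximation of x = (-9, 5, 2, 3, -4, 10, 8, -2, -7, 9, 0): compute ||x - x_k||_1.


Sorted |x_i| descending: [10, 9, 9, 8, 7, 5, 4, 3, 2, 2, 0]
Keep top 6: [10, 9, 9, 8, 7, 5]
Tail entries: [4, 3, 2, 2, 0]
L1 error = sum of tail = 11.

11


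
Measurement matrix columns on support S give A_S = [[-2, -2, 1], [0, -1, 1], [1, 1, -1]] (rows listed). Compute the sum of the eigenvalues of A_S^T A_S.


Sum of eigenvalues of A_S^T A_S = trace(A_S^T A_S) = sum of squared column norms of A_S.
A_S^T A_S diagonal: [5, 6, 3].
trace = 5 + 6 + 3 = 14.

14
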